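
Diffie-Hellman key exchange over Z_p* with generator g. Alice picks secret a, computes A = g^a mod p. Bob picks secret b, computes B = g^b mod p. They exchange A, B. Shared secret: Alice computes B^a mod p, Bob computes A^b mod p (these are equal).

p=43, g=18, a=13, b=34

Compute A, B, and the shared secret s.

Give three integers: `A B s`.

Answer: 29 14 25

Derivation:
A = 18^13 mod 43  (bits of 13 = 1101)
  bit 0 = 1: r = r^2 * 18 mod 43 = 1^2 * 18 = 1*18 = 18
  bit 1 = 1: r = r^2 * 18 mod 43 = 18^2 * 18 = 23*18 = 27
  bit 2 = 0: r = r^2 mod 43 = 27^2 = 41
  bit 3 = 1: r = r^2 * 18 mod 43 = 41^2 * 18 = 4*18 = 29
  -> A = 29
B = 18^34 mod 43  (bits of 34 = 100010)
  bit 0 = 1: r = r^2 * 18 mod 43 = 1^2 * 18 = 1*18 = 18
  bit 1 = 0: r = r^2 mod 43 = 18^2 = 23
  bit 2 = 0: r = r^2 mod 43 = 23^2 = 13
  bit 3 = 0: r = r^2 mod 43 = 13^2 = 40
  bit 4 = 1: r = r^2 * 18 mod 43 = 40^2 * 18 = 9*18 = 33
  bit 5 = 0: r = r^2 mod 43 = 33^2 = 14
  -> B = 14
s = B^a = 14^13 mod 43  (bits of 13 = 1101)
  bit 0 = 1: r = r^2 * 14 mod 43 = 1^2 * 14 = 1*14 = 14
  bit 1 = 1: r = r^2 * 14 mod 43 = 14^2 * 14 = 24*14 = 35
  bit 2 = 0: r = r^2 mod 43 = 35^2 = 21
  bit 3 = 1: r = r^2 * 14 mod 43 = 21^2 * 14 = 11*14 = 25
  -> s = B^a = 25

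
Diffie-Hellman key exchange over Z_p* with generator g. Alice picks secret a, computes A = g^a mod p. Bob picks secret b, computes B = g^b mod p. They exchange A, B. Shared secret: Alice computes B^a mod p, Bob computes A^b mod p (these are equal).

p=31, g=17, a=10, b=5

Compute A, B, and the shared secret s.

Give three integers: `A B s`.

A = 17^10 mod 31  (bits of 10 = 1010)
  bit 0 = 1: r = r^2 * 17 mod 31 = 1^2 * 17 = 1*17 = 17
  bit 1 = 0: r = r^2 mod 31 = 17^2 = 10
  bit 2 = 1: r = r^2 * 17 mod 31 = 10^2 * 17 = 7*17 = 26
  bit 3 = 0: r = r^2 mod 31 = 26^2 = 25
  -> A = 25
B = 17^5 mod 31  (bits of 5 = 101)
  bit 0 = 1: r = r^2 * 17 mod 31 = 1^2 * 17 = 1*17 = 17
  bit 1 = 0: r = r^2 mod 31 = 17^2 = 10
  bit 2 = 1: r = r^2 * 17 mod 31 = 10^2 * 17 = 7*17 = 26
  -> B = 26
s = B^a = 26^10 mod 31  (bits of 10 = 1010)
  bit 0 = 1: r = r^2 * 26 mod 31 = 1^2 * 26 = 1*26 = 26
  bit 1 = 0: r = r^2 mod 31 = 26^2 = 25
  bit 2 = 1: r = r^2 * 26 mod 31 = 25^2 * 26 = 5*26 = 6
  bit 3 = 0: r = r^2 mod 31 = 6^2 = 5
  -> s = B^a = 5

Answer: 25 26 5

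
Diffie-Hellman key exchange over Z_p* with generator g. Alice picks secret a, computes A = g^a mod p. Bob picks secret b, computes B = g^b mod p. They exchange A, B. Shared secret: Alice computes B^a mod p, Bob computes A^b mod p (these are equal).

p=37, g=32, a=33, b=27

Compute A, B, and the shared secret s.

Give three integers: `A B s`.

Answer: 29 6 6

Derivation:
A = 32^33 mod 37  (bits of 33 = 100001)
  bit 0 = 1: r = r^2 * 32 mod 37 = 1^2 * 32 = 1*32 = 32
  bit 1 = 0: r = r^2 mod 37 = 32^2 = 25
  bit 2 = 0: r = r^2 mod 37 = 25^2 = 33
  bit 3 = 0: r = r^2 mod 37 = 33^2 = 16
  bit 4 = 0: r = r^2 mod 37 = 16^2 = 34
  bit 5 = 1: r = r^2 * 32 mod 37 = 34^2 * 32 = 9*32 = 29
  -> A = 29
B = 32^27 mod 37  (bits of 27 = 11011)
  bit 0 = 1: r = r^2 * 32 mod 37 = 1^2 * 32 = 1*32 = 32
  bit 1 = 1: r = r^2 * 32 mod 37 = 32^2 * 32 = 25*32 = 23
  bit 2 = 0: r = r^2 mod 37 = 23^2 = 11
  bit 3 = 1: r = r^2 * 32 mod 37 = 11^2 * 32 = 10*32 = 24
  bit 4 = 1: r = r^2 * 32 mod 37 = 24^2 * 32 = 21*32 = 6
  -> B = 6
s = B^a = 6^33 mod 37  (bits of 33 = 100001)
  bit 0 = 1: r = r^2 * 6 mod 37 = 1^2 * 6 = 1*6 = 6
  bit 1 = 0: r = r^2 mod 37 = 6^2 = 36
  bit 2 = 0: r = r^2 mod 37 = 36^2 = 1
  bit 3 = 0: r = r^2 mod 37 = 1^2 = 1
  bit 4 = 0: r = r^2 mod 37 = 1^2 = 1
  bit 5 = 1: r = r^2 * 6 mod 37 = 1^2 * 6 = 1*6 = 6
  -> s = B^a = 6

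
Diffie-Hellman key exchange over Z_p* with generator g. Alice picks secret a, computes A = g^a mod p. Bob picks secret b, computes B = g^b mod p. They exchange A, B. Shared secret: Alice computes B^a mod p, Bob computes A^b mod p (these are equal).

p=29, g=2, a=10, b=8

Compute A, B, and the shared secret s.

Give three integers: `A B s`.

A = 2^10 mod 29  (bits of 10 = 1010)
  bit 0 = 1: r = r^2 * 2 mod 29 = 1^2 * 2 = 1*2 = 2
  bit 1 = 0: r = r^2 mod 29 = 2^2 = 4
  bit 2 = 1: r = r^2 * 2 mod 29 = 4^2 * 2 = 16*2 = 3
  bit 3 = 0: r = r^2 mod 29 = 3^2 = 9
  -> A = 9
B = 2^8 mod 29  (bits of 8 = 1000)
  bit 0 = 1: r = r^2 * 2 mod 29 = 1^2 * 2 = 1*2 = 2
  bit 1 = 0: r = r^2 mod 29 = 2^2 = 4
  bit 2 = 0: r = r^2 mod 29 = 4^2 = 16
  bit 3 = 0: r = r^2 mod 29 = 16^2 = 24
  -> B = 24
s = B^a = 24^10 mod 29  (bits of 10 = 1010)
  bit 0 = 1: r = r^2 * 24 mod 29 = 1^2 * 24 = 1*24 = 24
  bit 1 = 0: r = r^2 mod 29 = 24^2 = 25
  bit 2 = 1: r = r^2 * 24 mod 29 = 25^2 * 24 = 16*24 = 7
  bit 3 = 0: r = r^2 mod 29 = 7^2 = 20
  -> s = B^a = 20

Answer: 9 24 20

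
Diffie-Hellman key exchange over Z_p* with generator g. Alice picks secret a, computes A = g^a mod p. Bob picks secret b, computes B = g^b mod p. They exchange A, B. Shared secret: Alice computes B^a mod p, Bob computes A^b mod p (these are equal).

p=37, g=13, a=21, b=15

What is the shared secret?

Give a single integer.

A = 13^21 mod 37  (bits of 21 = 10101)
  bit 0 = 1: r = r^2 * 13 mod 37 = 1^2 * 13 = 1*13 = 13
  bit 1 = 0: r = r^2 mod 37 = 13^2 = 21
  bit 2 = 1: r = r^2 * 13 mod 37 = 21^2 * 13 = 34*13 = 35
  bit 3 = 0: r = r^2 mod 37 = 35^2 = 4
  bit 4 = 1: r = r^2 * 13 mod 37 = 4^2 * 13 = 16*13 = 23
  -> A = 23
B = 13^15 mod 37  (bits of 15 = 1111)
  bit 0 = 1: r = r^2 * 13 mod 37 = 1^2 * 13 = 1*13 = 13
  bit 1 = 1: r = r^2 * 13 mod 37 = 13^2 * 13 = 21*13 = 14
  bit 2 = 1: r = r^2 * 13 mod 37 = 14^2 * 13 = 11*13 = 32
  bit 3 = 1: r = r^2 * 13 mod 37 = 32^2 * 13 = 25*13 = 29
  -> B = 29
s = B^a = 29^21 mod 37  (bits of 21 = 10101)
  bit 0 = 1: r = r^2 * 29 mod 37 = 1^2 * 29 = 1*29 = 29
  bit 1 = 0: r = r^2 mod 37 = 29^2 = 27
  bit 2 = 1: r = r^2 * 29 mod 37 = 27^2 * 29 = 26*29 = 14
  bit 3 = 0: r = r^2 mod 37 = 14^2 = 11
  bit 4 = 1: r = r^2 * 29 mod 37 = 11^2 * 29 = 10*29 = 31
  -> s = B^a = 31

Answer: 31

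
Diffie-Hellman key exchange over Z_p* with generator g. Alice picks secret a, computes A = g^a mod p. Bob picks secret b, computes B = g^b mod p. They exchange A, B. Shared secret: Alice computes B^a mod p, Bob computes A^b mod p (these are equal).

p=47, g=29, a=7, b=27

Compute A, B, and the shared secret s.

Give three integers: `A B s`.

A = 29^7 mod 47  (bits of 7 = 111)
  bit 0 = 1: r = r^2 * 29 mod 47 = 1^2 * 29 = 1*29 = 29
  bit 1 = 1: r = r^2 * 29 mod 47 = 29^2 * 29 = 42*29 = 43
  bit 2 = 1: r = r^2 * 29 mod 47 = 43^2 * 29 = 16*29 = 41
  -> A = 41
B = 29^27 mod 47  (bits of 27 = 11011)
  bit 0 = 1: r = r^2 * 29 mod 47 = 1^2 * 29 = 1*29 = 29
  bit 1 = 1: r = r^2 * 29 mod 47 = 29^2 * 29 = 42*29 = 43
  bit 2 = 0: r = r^2 mod 47 = 43^2 = 16
  bit 3 = 1: r = r^2 * 29 mod 47 = 16^2 * 29 = 21*29 = 45
  bit 4 = 1: r = r^2 * 29 mod 47 = 45^2 * 29 = 4*29 = 22
  -> B = 22
s = B^a = 22^7 mod 47  (bits of 7 = 111)
  bit 0 = 1: r = r^2 * 22 mod 47 = 1^2 * 22 = 1*22 = 22
  bit 1 = 1: r = r^2 * 22 mod 47 = 22^2 * 22 = 14*22 = 26
  bit 2 = 1: r = r^2 * 22 mod 47 = 26^2 * 22 = 18*22 = 20
  -> s = B^a = 20

Answer: 41 22 20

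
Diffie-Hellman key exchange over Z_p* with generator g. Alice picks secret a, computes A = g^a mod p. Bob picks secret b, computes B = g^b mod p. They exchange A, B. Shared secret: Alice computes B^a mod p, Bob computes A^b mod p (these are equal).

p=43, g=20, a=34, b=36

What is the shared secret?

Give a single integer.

Answer: 4

Derivation:
A = 20^34 mod 43  (bits of 34 = 100010)
  bit 0 = 1: r = r^2 * 20 mod 43 = 1^2 * 20 = 1*20 = 20
  bit 1 = 0: r = r^2 mod 43 = 20^2 = 13
  bit 2 = 0: r = r^2 mod 43 = 13^2 = 40
  bit 3 = 0: r = r^2 mod 43 = 40^2 = 9
  bit 4 = 1: r = r^2 * 20 mod 43 = 9^2 * 20 = 38*20 = 29
  bit 5 = 0: r = r^2 mod 43 = 29^2 = 24
  -> A = 24
B = 20^36 mod 43  (bits of 36 = 100100)
  bit 0 = 1: r = r^2 * 20 mod 43 = 1^2 * 20 = 1*20 = 20
  bit 1 = 0: r = r^2 mod 43 = 20^2 = 13
  bit 2 = 0: r = r^2 mod 43 = 13^2 = 40
  bit 3 = 1: r = r^2 * 20 mod 43 = 40^2 * 20 = 9*20 = 8
  bit 4 = 0: r = r^2 mod 43 = 8^2 = 21
  bit 5 = 0: r = r^2 mod 43 = 21^2 = 11
  -> B = 11
s = B^a = 11^34 mod 43  (bits of 34 = 100010)
  bit 0 = 1: r = r^2 * 11 mod 43 = 1^2 * 11 = 1*11 = 11
  bit 1 = 0: r = r^2 mod 43 = 11^2 = 35
  bit 2 = 0: r = r^2 mod 43 = 35^2 = 21
  bit 3 = 0: r = r^2 mod 43 = 21^2 = 11
  bit 4 = 1: r = r^2 * 11 mod 43 = 11^2 * 11 = 35*11 = 41
  bit 5 = 0: r = r^2 mod 43 = 41^2 = 4
  -> s = B^a = 4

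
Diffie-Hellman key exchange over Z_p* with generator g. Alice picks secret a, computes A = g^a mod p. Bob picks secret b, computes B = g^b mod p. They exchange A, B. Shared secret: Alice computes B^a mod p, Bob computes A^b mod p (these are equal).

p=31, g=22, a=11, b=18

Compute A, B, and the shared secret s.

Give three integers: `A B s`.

Answer: 17 16 16

Derivation:
A = 22^11 mod 31  (bits of 11 = 1011)
  bit 0 = 1: r = r^2 * 22 mod 31 = 1^2 * 22 = 1*22 = 22
  bit 1 = 0: r = r^2 mod 31 = 22^2 = 19
  bit 2 = 1: r = r^2 * 22 mod 31 = 19^2 * 22 = 20*22 = 6
  bit 3 = 1: r = r^2 * 22 mod 31 = 6^2 * 22 = 5*22 = 17
  -> A = 17
B = 22^18 mod 31  (bits of 18 = 10010)
  bit 0 = 1: r = r^2 * 22 mod 31 = 1^2 * 22 = 1*22 = 22
  bit 1 = 0: r = r^2 mod 31 = 22^2 = 19
  bit 2 = 0: r = r^2 mod 31 = 19^2 = 20
  bit 3 = 1: r = r^2 * 22 mod 31 = 20^2 * 22 = 28*22 = 27
  bit 4 = 0: r = r^2 mod 31 = 27^2 = 16
  -> B = 16
s = B^a = 16^11 mod 31  (bits of 11 = 1011)
  bit 0 = 1: r = r^2 * 16 mod 31 = 1^2 * 16 = 1*16 = 16
  bit 1 = 0: r = r^2 mod 31 = 16^2 = 8
  bit 2 = 1: r = r^2 * 16 mod 31 = 8^2 * 16 = 2*16 = 1
  bit 3 = 1: r = r^2 * 16 mod 31 = 1^2 * 16 = 1*16 = 16
  -> s = B^a = 16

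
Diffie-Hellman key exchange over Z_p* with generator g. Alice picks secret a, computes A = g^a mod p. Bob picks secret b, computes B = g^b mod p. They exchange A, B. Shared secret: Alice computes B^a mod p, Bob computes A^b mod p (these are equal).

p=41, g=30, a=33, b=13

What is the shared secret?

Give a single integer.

A = 30^33 mod 41  (bits of 33 = 100001)
  bit 0 = 1: r = r^2 * 30 mod 41 = 1^2 * 30 = 1*30 = 30
  bit 1 = 0: r = r^2 mod 41 = 30^2 = 39
  bit 2 = 0: r = r^2 mod 41 = 39^2 = 4
  bit 3 = 0: r = r^2 mod 41 = 4^2 = 16
  bit 4 = 0: r = r^2 mod 41 = 16^2 = 10
  bit 5 = 1: r = r^2 * 30 mod 41 = 10^2 * 30 = 18*30 = 7
  -> A = 7
B = 30^13 mod 41  (bits of 13 = 1101)
  bit 0 = 1: r = r^2 * 30 mod 41 = 1^2 * 30 = 1*30 = 30
  bit 1 = 1: r = r^2 * 30 mod 41 = 30^2 * 30 = 39*30 = 22
  bit 2 = 0: r = r^2 mod 41 = 22^2 = 33
  bit 3 = 1: r = r^2 * 30 mod 41 = 33^2 * 30 = 23*30 = 34
  -> B = 34
s = B^a = 34^33 mod 41  (bits of 33 = 100001)
  bit 0 = 1: r = r^2 * 34 mod 41 = 1^2 * 34 = 1*34 = 34
  bit 1 = 0: r = r^2 mod 41 = 34^2 = 8
  bit 2 = 0: r = r^2 mod 41 = 8^2 = 23
  bit 3 = 0: r = r^2 mod 41 = 23^2 = 37
  bit 4 = 0: r = r^2 mod 41 = 37^2 = 16
  bit 5 = 1: r = r^2 * 34 mod 41 = 16^2 * 34 = 10*34 = 12
  -> s = B^a = 12

Answer: 12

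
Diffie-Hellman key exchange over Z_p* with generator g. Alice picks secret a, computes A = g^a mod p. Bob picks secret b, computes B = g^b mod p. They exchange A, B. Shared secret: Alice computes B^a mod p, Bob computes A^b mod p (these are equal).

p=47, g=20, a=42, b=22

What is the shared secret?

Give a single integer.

Answer: 12

Derivation:
A = 20^42 mod 47  (bits of 42 = 101010)
  bit 0 = 1: r = r^2 * 20 mod 47 = 1^2 * 20 = 1*20 = 20
  bit 1 = 0: r = r^2 mod 47 = 20^2 = 24
  bit 2 = 1: r = r^2 * 20 mod 47 = 24^2 * 20 = 12*20 = 5
  bit 3 = 0: r = r^2 mod 47 = 5^2 = 25
  bit 4 = 1: r = r^2 * 20 mod 47 = 25^2 * 20 = 14*20 = 45
  bit 5 = 0: r = r^2 mod 47 = 45^2 = 4
  -> A = 4
B = 20^22 mod 47  (bits of 22 = 10110)
  bit 0 = 1: r = r^2 * 20 mod 47 = 1^2 * 20 = 1*20 = 20
  bit 1 = 0: r = r^2 mod 47 = 20^2 = 24
  bit 2 = 1: r = r^2 * 20 mod 47 = 24^2 * 20 = 12*20 = 5
  bit 3 = 1: r = r^2 * 20 mod 47 = 5^2 * 20 = 25*20 = 30
  bit 4 = 0: r = r^2 mod 47 = 30^2 = 7
  -> B = 7
s = B^a = 7^42 mod 47  (bits of 42 = 101010)
  bit 0 = 1: r = r^2 * 7 mod 47 = 1^2 * 7 = 1*7 = 7
  bit 1 = 0: r = r^2 mod 47 = 7^2 = 2
  bit 2 = 1: r = r^2 * 7 mod 47 = 2^2 * 7 = 4*7 = 28
  bit 3 = 0: r = r^2 mod 47 = 28^2 = 32
  bit 4 = 1: r = r^2 * 7 mod 47 = 32^2 * 7 = 37*7 = 24
  bit 5 = 0: r = r^2 mod 47 = 24^2 = 12
  -> s = B^a = 12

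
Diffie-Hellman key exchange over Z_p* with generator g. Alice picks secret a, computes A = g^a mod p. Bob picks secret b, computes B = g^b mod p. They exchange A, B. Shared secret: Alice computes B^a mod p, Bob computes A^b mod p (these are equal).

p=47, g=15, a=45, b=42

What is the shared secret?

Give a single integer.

Answer: 6

Derivation:
A = 15^45 mod 47  (bits of 45 = 101101)
  bit 0 = 1: r = r^2 * 15 mod 47 = 1^2 * 15 = 1*15 = 15
  bit 1 = 0: r = r^2 mod 47 = 15^2 = 37
  bit 2 = 1: r = r^2 * 15 mod 47 = 37^2 * 15 = 6*15 = 43
  bit 3 = 1: r = r^2 * 15 mod 47 = 43^2 * 15 = 16*15 = 5
  bit 4 = 0: r = r^2 mod 47 = 5^2 = 25
  bit 5 = 1: r = r^2 * 15 mod 47 = 25^2 * 15 = 14*15 = 22
  -> A = 22
B = 15^42 mod 47  (bits of 42 = 101010)
  bit 0 = 1: r = r^2 * 15 mod 47 = 1^2 * 15 = 1*15 = 15
  bit 1 = 0: r = r^2 mod 47 = 15^2 = 37
  bit 2 = 1: r = r^2 * 15 mod 47 = 37^2 * 15 = 6*15 = 43
  bit 3 = 0: r = r^2 mod 47 = 43^2 = 16
  bit 4 = 1: r = r^2 * 15 mod 47 = 16^2 * 15 = 21*15 = 33
  bit 5 = 0: r = r^2 mod 47 = 33^2 = 8
  -> B = 8
s = B^a = 8^45 mod 47  (bits of 45 = 101101)
  bit 0 = 1: r = r^2 * 8 mod 47 = 1^2 * 8 = 1*8 = 8
  bit 1 = 0: r = r^2 mod 47 = 8^2 = 17
  bit 2 = 1: r = r^2 * 8 mod 47 = 17^2 * 8 = 7*8 = 9
  bit 3 = 1: r = r^2 * 8 mod 47 = 9^2 * 8 = 34*8 = 37
  bit 4 = 0: r = r^2 mod 47 = 37^2 = 6
  bit 5 = 1: r = r^2 * 8 mod 47 = 6^2 * 8 = 36*8 = 6
  -> s = B^a = 6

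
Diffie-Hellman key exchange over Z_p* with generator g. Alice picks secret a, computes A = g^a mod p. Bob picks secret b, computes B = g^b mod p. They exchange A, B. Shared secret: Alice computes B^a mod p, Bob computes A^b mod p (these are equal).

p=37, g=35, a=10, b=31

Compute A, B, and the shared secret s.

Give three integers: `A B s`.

A = 35^10 mod 37  (bits of 10 = 1010)
  bit 0 = 1: r = r^2 * 35 mod 37 = 1^2 * 35 = 1*35 = 35
  bit 1 = 0: r = r^2 mod 37 = 35^2 = 4
  bit 2 = 1: r = r^2 * 35 mod 37 = 4^2 * 35 = 16*35 = 5
  bit 3 = 0: r = r^2 mod 37 = 5^2 = 25
  -> A = 25
B = 35^31 mod 37  (bits of 31 = 11111)
  bit 0 = 1: r = r^2 * 35 mod 37 = 1^2 * 35 = 1*35 = 35
  bit 1 = 1: r = r^2 * 35 mod 37 = 35^2 * 35 = 4*35 = 29
  bit 2 = 1: r = r^2 * 35 mod 37 = 29^2 * 35 = 27*35 = 20
  bit 3 = 1: r = r^2 * 35 mod 37 = 20^2 * 35 = 30*35 = 14
  bit 4 = 1: r = r^2 * 35 mod 37 = 14^2 * 35 = 11*35 = 15
  -> B = 15
s = B^a = 15^10 mod 37  (bits of 10 = 1010)
  bit 0 = 1: r = r^2 * 15 mod 37 = 1^2 * 15 = 1*15 = 15
  bit 1 = 0: r = r^2 mod 37 = 15^2 = 3
  bit 2 = 1: r = r^2 * 15 mod 37 = 3^2 * 15 = 9*15 = 24
  bit 3 = 0: r = r^2 mod 37 = 24^2 = 21
  -> s = B^a = 21

Answer: 25 15 21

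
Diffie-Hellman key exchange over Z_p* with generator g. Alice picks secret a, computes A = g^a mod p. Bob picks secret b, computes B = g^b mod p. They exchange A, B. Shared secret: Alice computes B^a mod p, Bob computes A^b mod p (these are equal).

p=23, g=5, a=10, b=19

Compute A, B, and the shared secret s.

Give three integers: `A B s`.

A = 5^10 mod 23  (bits of 10 = 1010)
  bit 0 = 1: r = r^2 * 5 mod 23 = 1^2 * 5 = 1*5 = 5
  bit 1 = 0: r = r^2 mod 23 = 5^2 = 2
  bit 2 = 1: r = r^2 * 5 mod 23 = 2^2 * 5 = 4*5 = 20
  bit 3 = 0: r = r^2 mod 23 = 20^2 = 9
  -> A = 9
B = 5^19 mod 23  (bits of 19 = 10011)
  bit 0 = 1: r = r^2 * 5 mod 23 = 1^2 * 5 = 1*5 = 5
  bit 1 = 0: r = r^2 mod 23 = 5^2 = 2
  bit 2 = 0: r = r^2 mod 23 = 2^2 = 4
  bit 3 = 1: r = r^2 * 5 mod 23 = 4^2 * 5 = 16*5 = 11
  bit 4 = 1: r = r^2 * 5 mod 23 = 11^2 * 5 = 6*5 = 7
  -> B = 7
s = B^a = 7^10 mod 23  (bits of 10 = 1010)
  bit 0 = 1: r = r^2 * 7 mod 23 = 1^2 * 7 = 1*7 = 7
  bit 1 = 0: r = r^2 mod 23 = 7^2 = 3
  bit 2 = 1: r = r^2 * 7 mod 23 = 3^2 * 7 = 9*7 = 17
  bit 3 = 0: r = r^2 mod 23 = 17^2 = 13
  -> s = B^a = 13

Answer: 9 7 13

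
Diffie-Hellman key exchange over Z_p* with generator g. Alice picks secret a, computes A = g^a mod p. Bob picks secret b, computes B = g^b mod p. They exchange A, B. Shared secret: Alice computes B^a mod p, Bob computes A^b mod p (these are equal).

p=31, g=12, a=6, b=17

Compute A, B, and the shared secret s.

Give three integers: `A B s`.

A = 12^6 mod 31  (bits of 6 = 110)
  bit 0 = 1: r = r^2 * 12 mod 31 = 1^2 * 12 = 1*12 = 12
  bit 1 = 1: r = r^2 * 12 mod 31 = 12^2 * 12 = 20*12 = 23
  bit 2 = 0: r = r^2 mod 31 = 23^2 = 2
  -> A = 2
B = 12^17 mod 31  (bits of 17 = 10001)
  bit 0 = 1: r = r^2 * 12 mod 31 = 1^2 * 12 = 1*12 = 12
  bit 1 = 0: r = r^2 mod 31 = 12^2 = 20
  bit 2 = 0: r = r^2 mod 31 = 20^2 = 28
  bit 3 = 0: r = r^2 mod 31 = 28^2 = 9
  bit 4 = 1: r = r^2 * 12 mod 31 = 9^2 * 12 = 19*12 = 11
  -> B = 11
s = B^a = 11^6 mod 31  (bits of 6 = 110)
  bit 0 = 1: r = r^2 * 11 mod 31 = 1^2 * 11 = 1*11 = 11
  bit 1 = 1: r = r^2 * 11 mod 31 = 11^2 * 11 = 28*11 = 29
  bit 2 = 0: r = r^2 mod 31 = 29^2 = 4
  -> s = B^a = 4

Answer: 2 11 4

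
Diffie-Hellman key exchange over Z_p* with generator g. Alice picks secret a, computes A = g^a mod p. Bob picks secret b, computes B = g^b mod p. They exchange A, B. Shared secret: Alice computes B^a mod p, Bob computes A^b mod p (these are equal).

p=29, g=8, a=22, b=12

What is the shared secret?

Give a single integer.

Answer: 24

Derivation:
A = 8^22 mod 29  (bits of 22 = 10110)
  bit 0 = 1: r = r^2 * 8 mod 29 = 1^2 * 8 = 1*8 = 8
  bit 1 = 0: r = r^2 mod 29 = 8^2 = 6
  bit 2 = 1: r = r^2 * 8 mod 29 = 6^2 * 8 = 7*8 = 27
  bit 3 = 1: r = r^2 * 8 mod 29 = 27^2 * 8 = 4*8 = 3
  bit 4 = 0: r = r^2 mod 29 = 3^2 = 9
  -> A = 9
B = 8^12 mod 29  (bits of 12 = 1100)
  bit 0 = 1: r = r^2 * 8 mod 29 = 1^2 * 8 = 1*8 = 8
  bit 1 = 1: r = r^2 * 8 mod 29 = 8^2 * 8 = 6*8 = 19
  bit 2 = 0: r = r^2 mod 29 = 19^2 = 13
  bit 3 = 0: r = r^2 mod 29 = 13^2 = 24
  -> B = 24
s = B^a = 24^22 mod 29  (bits of 22 = 10110)
  bit 0 = 1: r = r^2 * 24 mod 29 = 1^2 * 24 = 1*24 = 24
  bit 1 = 0: r = r^2 mod 29 = 24^2 = 25
  bit 2 = 1: r = r^2 * 24 mod 29 = 25^2 * 24 = 16*24 = 7
  bit 3 = 1: r = r^2 * 24 mod 29 = 7^2 * 24 = 20*24 = 16
  bit 4 = 0: r = r^2 mod 29 = 16^2 = 24
  -> s = B^a = 24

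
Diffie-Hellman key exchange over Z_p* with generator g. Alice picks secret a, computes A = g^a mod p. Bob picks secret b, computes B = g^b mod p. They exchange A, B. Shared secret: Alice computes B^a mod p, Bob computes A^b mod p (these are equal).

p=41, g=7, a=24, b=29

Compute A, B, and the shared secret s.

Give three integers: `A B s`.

Answer: 18 28 16

Derivation:
A = 7^24 mod 41  (bits of 24 = 11000)
  bit 0 = 1: r = r^2 * 7 mod 41 = 1^2 * 7 = 1*7 = 7
  bit 1 = 1: r = r^2 * 7 mod 41 = 7^2 * 7 = 8*7 = 15
  bit 2 = 0: r = r^2 mod 41 = 15^2 = 20
  bit 3 = 0: r = r^2 mod 41 = 20^2 = 31
  bit 4 = 0: r = r^2 mod 41 = 31^2 = 18
  -> A = 18
B = 7^29 mod 41  (bits of 29 = 11101)
  bit 0 = 1: r = r^2 * 7 mod 41 = 1^2 * 7 = 1*7 = 7
  bit 1 = 1: r = r^2 * 7 mod 41 = 7^2 * 7 = 8*7 = 15
  bit 2 = 1: r = r^2 * 7 mod 41 = 15^2 * 7 = 20*7 = 17
  bit 3 = 0: r = r^2 mod 41 = 17^2 = 2
  bit 4 = 1: r = r^2 * 7 mod 41 = 2^2 * 7 = 4*7 = 28
  -> B = 28
s = B^a = 28^24 mod 41  (bits of 24 = 11000)
  bit 0 = 1: r = r^2 * 28 mod 41 = 1^2 * 28 = 1*28 = 28
  bit 1 = 1: r = r^2 * 28 mod 41 = 28^2 * 28 = 5*28 = 17
  bit 2 = 0: r = r^2 mod 41 = 17^2 = 2
  bit 3 = 0: r = r^2 mod 41 = 2^2 = 4
  bit 4 = 0: r = r^2 mod 41 = 4^2 = 16
  -> s = B^a = 16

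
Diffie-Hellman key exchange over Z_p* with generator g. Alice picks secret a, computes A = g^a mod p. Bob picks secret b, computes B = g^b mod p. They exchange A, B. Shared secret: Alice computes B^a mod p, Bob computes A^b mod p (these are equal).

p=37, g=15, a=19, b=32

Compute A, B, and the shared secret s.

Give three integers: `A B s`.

A = 15^19 mod 37  (bits of 19 = 10011)
  bit 0 = 1: r = r^2 * 15 mod 37 = 1^2 * 15 = 1*15 = 15
  bit 1 = 0: r = r^2 mod 37 = 15^2 = 3
  bit 2 = 0: r = r^2 mod 37 = 3^2 = 9
  bit 3 = 1: r = r^2 * 15 mod 37 = 9^2 * 15 = 7*15 = 31
  bit 4 = 1: r = r^2 * 15 mod 37 = 31^2 * 15 = 36*15 = 22
  -> A = 22
B = 15^32 mod 37  (bits of 32 = 100000)
  bit 0 = 1: r = r^2 * 15 mod 37 = 1^2 * 15 = 1*15 = 15
  bit 1 = 0: r = r^2 mod 37 = 15^2 = 3
  bit 2 = 0: r = r^2 mod 37 = 3^2 = 9
  bit 3 = 0: r = r^2 mod 37 = 9^2 = 7
  bit 4 = 0: r = r^2 mod 37 = 7^2 = 12
  bit 5 = 0: r = r^2 mod 37 = 12^2 = 33
  -> B = 33
s = B^a = 33^19 mod 37  (bits of 19 = 10011)
  bit 0 = 1: r = r^2 * 33 mod 37 = 1^2 * 33 = 1*33 = 33
  bit 1 = 0: r = r^2 mod 37 = 33^2 = 16
  bit 2 = 0: r = r^2 mod 37 = 16^2 = 34
  bit 3 = 1: r = r^2 * 33 mod 37 = 34^2 * 33 = 9*33 = 1
  bit 4 = 1: r = r^2 * 33 mod 37 = 1^2 * 33 = 1*33 = 33
  -> s = B^a = 33

Answer: 22 33 33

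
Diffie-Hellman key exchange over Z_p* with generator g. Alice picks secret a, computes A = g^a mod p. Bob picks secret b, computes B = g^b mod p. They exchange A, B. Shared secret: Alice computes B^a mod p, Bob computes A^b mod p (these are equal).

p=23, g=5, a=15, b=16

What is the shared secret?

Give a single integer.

A = 5^15 mod 23  (bits of 15 = 1111)
  bit 0 = 1: r = r^2 * 5 mod 23 = 1^2 * 5 = 1*5 = 5
  bit 1 = 1: r = r^2 * 5 mod 23 = 5^2 * 5 = 2*5 = 10
  bit 2 = 1: r = r^2 * 5 mod 23 = 10^2 * 5 = 8*5 = 17
  bit 3 = 1: r = r^2 * 5 mod 23 = 17^2 * 5 = 13*5 = 19
  -> A = 19
B = 5^16 mod 23  (bits of 16 = 10000)
  bit 0 = 1: r = r^2 * 5 mod 23 = 1^2 * 5 = 1*5 = 5
  bit 1 = 0: r = r^2 mod 23 = 5^2 = 2
  bit 2 = 0: r = r^2 mod 23 = 2^2 = 4
  bit 3 = 0: r = r^2 mod 23 = 4^2 = 16
  bit 4 = 0: r = r^2 mod 23 = 16^2 = 3
  -> B = 3
s = B^a = 3^15 mod 23  (bits of 15 = 1111)
  bit 0 = 1: r = r^2 * 3 mod 23 = 1^2 * 3 = 1*3 = 3
  bit 1 = 1: r = r^2 * 3 mod 23 = 3^2 * 3 = 9*3 = 4
  bit 2 = 1: r = r^2 * 3 mod 23 = 4^2 * 3 = 16*3 = 2
  bit 3 = 1: r = r^2 * 3 mod 23 = 2^2 * 3 = 4*3 = 12
  -> s = B^a = 12

Answer: 12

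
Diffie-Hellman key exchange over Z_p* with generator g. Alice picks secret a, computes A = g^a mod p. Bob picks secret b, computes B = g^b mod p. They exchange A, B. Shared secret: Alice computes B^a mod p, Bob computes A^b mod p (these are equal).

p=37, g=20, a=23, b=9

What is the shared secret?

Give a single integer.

A = 20^23 mod 37  (bits of 23 = 10111)
  bit 0 = 1: r = r^2 * 20 mod 37 = 1^2 * 20 = 1*20 = 20
  bit 1 = 0: r = r^2 mod 37 = 20^2 = 30
  bit 2 = 1: r = r^2 * 20 mod 37 = 30^2 * 20 = 12*20 = 18
  bit 3 = 1: r = r^2 * 20 mod 37 = 18^2 * 20 = 28*20 = 5
  bit 4 = 1: r = r^2 * 20 mod 37 = 5^2 * 20 = 25*20 = 19
  -> A = 19
B = 20^9 mod 37  (bits of 9 = 1001)
  bit 0 = 1: r = r^2 * 20 mod 37 = 1^2 * 20 = 1*20 = 20
  bit 1 = 0: r = r^2 mod 37 = 20^2 = 30
  bit 2 = 0: r = r^2 mod 37 = 30^2 = 12
  bit 3 = 1: r = r^2 * 20 mod 37 = 12^2 * 20 = 33*20 = 31
  -> B = 31
s = B^a = 31^23 mod 37  (bits of 23 = 10111)
  bit 0 = 1: r = r^2 * 31 mod 37 = 1^2 * 31 = 1*31 = 31
  bit 1 = 0: r = r^2 mod 37 = 31^2 = 36
  bit 2 = 1: r = r^2 * 31 mod 37 = 36^2 * 31 = 1*31 = 31
  bit 3 = 1: r = r^2 * 31 mod 37 = 31^2 * 31 = 36*31 = 6
  bit 4 = 1: r = r^2 * 31 mod 37 = 6^2 * 31 = 36*31 = 6
  -> s = B^a = 6

Answer: 6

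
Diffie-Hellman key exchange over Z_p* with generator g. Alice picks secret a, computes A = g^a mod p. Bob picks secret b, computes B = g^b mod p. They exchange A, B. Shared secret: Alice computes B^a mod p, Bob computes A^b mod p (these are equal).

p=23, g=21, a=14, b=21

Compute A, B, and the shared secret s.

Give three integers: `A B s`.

Answer: 8 11 3

Derivation:
A = 21^14 mod 23  (bits of 14 = 1110)
  bit 0 = 1: r = r^2 * 21 mod 23 = 1^2 * 21 = 1*21 = 21
  bit 1 = 1: r = r^2 * 21 mod 23 = 21^2 * 21 = 4*21 = 15
  bit 2 = 1: r = r^2 * 21 mod 23 = 15^2 * 21 = 18*21 = 10
  bit 3 = 0: r = r^2 mod 23 = 10^2 = 8
  -> A = 8
B = 21^21 mod 23  (bits of 21 = 10101)
  bit 0 = 1: r = r^2 * 21 mod 23 = 1^2 * 21 = 1*21 = 21
  bit 1 = 0: r = r^2 mod 23 = 21^2 = 4
  bit 2 = 1: r = r^2 * 21 mod 23 = 4^2 * 21 = 16*21 = 14
  bit 3 = 0: r = r^2 mod 23 = 14^2 = 12
  bit 4 = 1: r = r^2 * 21 mod 23 = 12^2 * 21 = 6*21 = 11
  -> B = 11
s = B^a = 11^14 mod 23  (bits of 14 = 1110)
  bit 0 = 1: r = r^2 * 11 mod 23 = 1^2 * 11 = 1*11 = 11
  bit 1 = 1: r = r^2 * 11 mod 23 = 11^2 * 11 = 6*11 = 20
  bit 2 = 1: r = r^2 * 11 mod 23 = 20^2 * 11 = 9*11 = 7
  bit 3 = 0: r = r^2 mod 23 = 7^2 = 3
  -> s = B^a = 3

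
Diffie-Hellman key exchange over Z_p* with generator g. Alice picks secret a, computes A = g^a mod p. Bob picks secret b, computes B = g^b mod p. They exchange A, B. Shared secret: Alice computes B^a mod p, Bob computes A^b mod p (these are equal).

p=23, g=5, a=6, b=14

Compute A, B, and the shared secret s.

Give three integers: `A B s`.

Answer: 8 13 6

Derivation:
A = 5^6 mod 23  (bits of 6 = 110)
  bit 0 = 1: r = r^2 * 5 mod 23 = 1^2 * 5 = 1*5 = 5
  bit 1 = 1: r = r^2 * 5 mod 23 = 5^2 * 5 = 2*5 = 10
  bit 2 = 0: r = r^2 mod 23 = 10^2 = 8
  -> A = 8
B = 5^14 mod 23  (bits of 14 = 1110)
  bit 0 = 1: r = r^2 * 5 mod 23 = 1^2 * 5 = 1*5 = 5
  bit 1 = 1: r = r^2 * 5 mod 23 = 5^2 * 5 = 2*5 = 10
  bit 2 = 1: r = r^2 * 5 mod 23 = 10^2 * 5 = 8*5 = 17
  bit 3 = 0: r = r^2 mod 23 = 17^2 = 13
  -> B = 13
s = B^a = 13^6 mod 23  (bits of 6 = 110)
  bit 0 = 1: r = r^2 * 13 mod 23 = 1^2 * 13 = 1*13 = 13
  bit 1 = 1: r = r^2 * 13 mod 23 = 13^2 * 13 = 8*13 = 12
  bit 2 = 0: r = r^2 mod 23 = 12^2 = 6
  -> s = B^a = 6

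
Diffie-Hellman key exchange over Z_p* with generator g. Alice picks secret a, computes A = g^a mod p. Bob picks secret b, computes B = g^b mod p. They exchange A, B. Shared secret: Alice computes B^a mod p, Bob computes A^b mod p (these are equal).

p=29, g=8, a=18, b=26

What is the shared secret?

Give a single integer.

A = 8^18 mod 29  (bits of 18 = 10010)
  bit 0 = 1: r = r^2 * 8 mod 29 = 1^2 * 8 = 1*8 = 8
  bit 1 = 0: r = r^2 mod 29 = 8^2 = 6
  bit 2 = 0: r = r^2 mod 29 = 6^2 = 7
  bit 3 = 1: r = r^2 * 8 mod 29 = 7^2 * 8 = 20*8 = 15
  bit 4 = 0: r = r^2 mod 29 = 15^2 = 22
  -> A = 22
B = 8^26 mod 29  (bits of 26 = 11010)
  bit 0 = 1: r = r^2 * 8 mod 29 = 1^2 * 8 = 1*8 = 8
  bit 1 = 1: r = r^2 * 8 mod 29 = 8^2 * 8 = 6*8 = 19
  bit 2 = 0: r = r^2 mod 29 = 19^2 = 13
  bit 3 = 1: r = r^2 * 8 mod 29 = 13^2 * 8 = 24*8 = 18
  bit 4 = 0: r = r^2 mod 29 = 18^2 = 5
  -> B = 5
s = B^a = 5^18 mod 29  (bits of 18 = 10010)
  bit 0 = 1: r = r^2 * 5 mod 29 = 1^2 * 5 = 1*5 = 5
  bit 1 = 0: r = r^2 mod 29 = 5^2 = 25
  bit 2 = 0: r = r^2 mod 29 = 25^2 = 16
  bit 3 = 1: r = r^2 * 5 mod 29 = 16^2 * 5 = 24*5 = 4
  bit 4 = 0: r = r^2 mod 29 = 4^2 = 16
  -> s = B^a = 16

Answer: 16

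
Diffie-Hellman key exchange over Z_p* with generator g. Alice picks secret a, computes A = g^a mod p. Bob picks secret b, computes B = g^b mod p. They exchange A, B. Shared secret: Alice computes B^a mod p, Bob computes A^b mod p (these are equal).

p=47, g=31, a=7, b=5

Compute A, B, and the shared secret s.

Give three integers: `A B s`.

Answer: 15 41 43

Derivation:
A = 31^7 mod 47  (bits of 7 = 111)
  bit 0 = 1: r = r^2 * 31 mod 47 = 1^2 * 31 = 1*31 = 31
  bit 1 = 1: r = r^2 * 31 mod 47 = 31^2 * 31 = 21*31 = 40
  bit 2 = 1: r = r^2 * 31 mod 47 = 40^2 * 31 = 2*31 = 15
  -> A = 15
B = 31^5 mod 47  (bits of 5 = 101)
  bit 0 = 1: r = r^2 * 31 mod 47 = 1^2 * 31 = 1*31 = 31
  bit 1 = 0: r = r^2 mod 47 = 31^2 = 21
  bit 2 = 1: r = r^2 * 31 mod 47 = 21^2 * 31 = 18*31 = 41
  -> B = 41
s = B^a = 41^7 mod 47  (bits of 7 = 111)
  bit 0 = 1: r = r^2 * 41 mod 47 = 1^2 * 41 = 1*41 = 41
  bit 1 = 1: r = r^2 * 41 mod 47 = 41^2 * 41 = 36*41 = 19
  bit 2 = 1: r = r^2 * 41 mod 47 = 19^2 * 41 = 32*41 = 43
  -> s = B^a = 43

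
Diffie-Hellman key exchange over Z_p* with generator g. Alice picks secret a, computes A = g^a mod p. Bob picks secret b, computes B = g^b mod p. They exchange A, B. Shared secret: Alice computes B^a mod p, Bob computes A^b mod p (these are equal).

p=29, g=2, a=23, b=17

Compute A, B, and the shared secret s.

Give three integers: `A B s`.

Answer: 10 21 15

Derivation:
A = 2^23 mod 29  (bits of 23 = 10111)
  bit 0 = 1: r = r^2 * 2 mod 29 = 1^2 * 2 = 1*2 = 2
  bit 1 = 0: r = r^2 mod 29 = 2^2 = 4
  bit 2 = 1: r = r^2 * 2 mod 29 = 4^2 * 2 = 16*2 = 3
  bit 3 = 1: r = r^2 * 2 mod 29 = 3^2 * 2 = 9*2 = 18
  bit 4 = 1: r = r^2 * 2 mod 29 = 18^2 * 2 = 5*2 = 10
  -> A = 10
B = 2^17 mod 29  (bits of 17 = 10001)
  bit 0 = 1: r = r^2 * 2 mod 29 = 1^2 * 2 = 1*2 = 2
  bit 1 = 0: r = r^2 mod 29 = 2^2 = 4
  bit 2 = 0: r = r^2 mod 29 = 4^2 = 16
  bit 3 = 0: r = r^2 mod 29 = 16^2 = 24
  bit 4 = 1: r = r^2 * 2 mod 29 = 24^2 * 2 = 25*2 = 21
  -> B = 21
s = B^a = 21^23 mod 29  (bits of 23 = 10111)
  bit 0 = 1: r = r^2 * 21 mod 29 = 1^2 * 21 = 1*21 = 21
  bit 1 = 0: r = r^2 mod 29 = 21^2 = 6
  bit 2 = 1: r = r^2 * 21 mod 29 = 6^2 * 21 = 7*21 = 2
  bit 3 = 1: r = r^2 * 21 mod 29 = 2^2 * 21 = 4*21 = 26
  bit 4 = 1: r = r^2 * 21 mod 29 = 26^2 * 21 = 9*21 = 15
  -> s = B^a = 15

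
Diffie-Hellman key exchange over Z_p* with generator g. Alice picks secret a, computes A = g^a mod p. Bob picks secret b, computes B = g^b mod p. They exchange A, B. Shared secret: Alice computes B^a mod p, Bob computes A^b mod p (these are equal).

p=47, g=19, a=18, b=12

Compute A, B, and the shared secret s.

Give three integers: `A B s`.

A = 19^18 mod 47  (bits of 18 = 10010)
  bit 0 = 1: r = r^2 * 19 mod 47 = 1^2 * 19 = 1*19 = 19
  bit 1 = 0: r = r^2 mod 47 = 19^2 = 32
  bit 2 = 0: r = r^2 mod 47 = 32^2 = 37
  bit 3 = 1: r = r^2 * 19 mod 47 = 37^2 * 19 = 6*19 = 20
  bit 4 = 0: r = r^2 mod 47 = 20^2 = 24
  -> A = 24
B = 19^12 mod 47  (bits of 12 = 1100)
  bit 0 = 1: r = r^2 * 19 mod 47 = 1^2 * 19 = 1*19 = 19
  bit 1 = 1: r = r^2 * 19 mod 47 = 19^2 * 19 = 32*19 = 44
  bit 2 = 0: r = r^2 mod 47 = 44^2 = 9
  bit 3 = 0: r = r^2 mod 47 = 9^2 = 34
  -> B = 34
s = B^a = 34^18 mod 47  (bits of 18 = 10010)
  bit 0 = 1: r = r^2 * 34 mod 47 = 1^2 * 34 = 1*34 = 34
  bit 1 = 0: r = r^2 mod 47 = 34^2 = 28
  bit 2 = 0: r = r^2 mod 47 = 28^2 = 32
  bit 3 = 1: r = r^2 * 34 mod 47 = 32^2 * 34 = 37*34 = 36
  bit 4 = 0: r = r^2 mod 47 = 36^2 = 27
  -> s = B^a = 27

Answer: 24 34 27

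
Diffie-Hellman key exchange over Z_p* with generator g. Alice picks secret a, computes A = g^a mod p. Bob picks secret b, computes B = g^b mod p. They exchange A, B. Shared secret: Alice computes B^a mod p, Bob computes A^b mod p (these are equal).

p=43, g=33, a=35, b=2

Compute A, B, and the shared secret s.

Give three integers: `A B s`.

A = 33^35 mod 43  (bits of 35 = 100011)
  bit 0 = 1: r = r^2 * 33 mod 43 = 1^2 * 33 = 1*33 = 33
  bit 1 = 0: r = r^2 mod 43 = 33^2 = 14
  bit 2 = 0: r = r^2 mod 43 = 14^2 = 24
  bit 3 = 0: r = r^2 mod 43 = 24^2 = 17
  bit 4 = 1: r = r^2 * 33 mod 43 = 17^2 * 33 = 31*33 = 34
  bit 5 = 1: r = r^2 * 33 mod 43 = 34^2 * 33 = 38*33 = 7
  -> A = 7
B = 33^2 mod 43  (bits of 2 = 10)
  bit 0 = 1: r = r^2 * 33 mod 43 = 1^2 * 33 = 1*33 = 33
  bit 1 = 0: r = r^2 mod 43 = 33^2 = 14
  -> B = 14
s = B^a = 14^35 mod 43  (bits of 35 = 100011)
  bit 0 = 1: r = r^2 * 14 mod 43 = 1^2 * 14 = 1*14 = 14
  bit 1 = 0: r = r^2 mod 43 = 14^2 = 24
  bit 2 = 0: r = r^2 mod 43 = 24^2 = 17
  bit 3 = 0: r = r^2 mod 43 = 17^2 = 31
  bit 4 = 1: r = r^2 * 14 mod 43 = 31^2 * 14 = 15*14 = 38
  bit 5 = 1: r = r^2 * 14 mod 43 = 38^2 * 14 = 25*14 = 6
  -> s = B^a = 6

Answer: 7 14 6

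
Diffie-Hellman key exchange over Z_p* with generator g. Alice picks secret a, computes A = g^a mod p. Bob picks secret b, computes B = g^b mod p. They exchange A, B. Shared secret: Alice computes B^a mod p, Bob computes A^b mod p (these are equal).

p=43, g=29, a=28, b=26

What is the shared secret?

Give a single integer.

Answer: 6

Derivation:
A = 29^28 mod 43  (bits of 28 = 11100)
  bit 0 = 1: r = r^2 * 29 mod 43 = 1^2 * 29 = 1*29 = 29
  bit 1 = 1: r = r^2 * 29 mod 43 = 29^2 * 29 = 24*29 = 8
  bit 2 = 1: r = r^2 * 29 mod 43 = 8^2 * 29 = 21*29 = 7
  bit 3 = 0: r = r^2 mod 43 = 7^2 = 6
  bit 4 = 0: r = r^2 mod 43 = 6^2 = 36
  -> A = 36
B = 29^26 mod 43  (bits of 26 = 11010)
  bit 0 = 1: r = r^2 * 29 mod 43 = 1^2 * 29 = 1*29 = 29
  bit 1 = 1: r = r^2 * 29 mod 43 = 29^2 * 29 = 24*29 = 8
  bit 2 = 0: r = r^2 mod 43 = 8^2 = 21
  bit 3 = 1: r = r^2 * 29 mod 43 = 21^2 * 29 = 11*29 = 18
  bit 4 = 0: r = r^2 mod 43 = 18^2 = 23
  -> B = 23
s = B^a = 23^28 mod 43  (bits of 28 = 11100)
  bit 0 = 1: r = r^2 * 23 mod 43 = 1^2 * 23 = 1*23 = 23
  bit 1 = 1: r = r^2 * 23 mod 43 = 23^2 * 23 = 13*23 = 41
  bit 2 = 1: r = r^2 * 23 mod 43 = 41^2 * 23 = 4*23 = 6
  bit 3 = 0: r = r^2 mod 43 = 6^2 = 36
  bit 4 = 0: r = r^2 mod 43 = 36^2 = 6
  -> s = B^a = 6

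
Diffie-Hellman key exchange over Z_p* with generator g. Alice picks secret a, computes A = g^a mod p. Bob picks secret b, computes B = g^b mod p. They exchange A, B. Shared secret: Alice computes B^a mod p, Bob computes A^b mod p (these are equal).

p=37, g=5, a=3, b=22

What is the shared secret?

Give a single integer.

Answer: 27

Derivation:
A = 5^3 mod 37  (bits of 3 = 11)
  bit 0 = 1: r = r^2 * 5 mod 37 = 1^2 * 5 = 1*5 = 5
  bit 1 = 1: r = r^2 * 5 mod 37 = 5^2 * 5 = 25*5 = 14
  -> A = 14
B = 5^22 mod 37  (bits of 22 = 10110)
  bit 0 = 1: r = r^2 * 5 mod 37 = 1^2 * 5 = 1*5 = 5
  bit 1 = 0: r = r^2 mod 37 = 5^2 = 25
  bit 2 = 1: r = r^2 * 5 mod 37 = 25^2 * 5 = 33*5 = 17
  bit 3 = 1: r = r^2 * 5 mod 37 = 17^2 * 5 = 30*5 = 2
  bit 4 = 0: r = r^2 mod 37 = 2^2 = 4
  -> B = 4
s = B^a = 4^3 mod 37  (bits of 3 = 11)
  bit 0 = 1: r = r^2 * 4 mod 37 = 1^2 * 4 = 1*4 = 4
  bit 1 = 1: r = r^2 * 4 mod 37 = 4^2 * 4 = 16*4 = 27
  -> s = B^a = 27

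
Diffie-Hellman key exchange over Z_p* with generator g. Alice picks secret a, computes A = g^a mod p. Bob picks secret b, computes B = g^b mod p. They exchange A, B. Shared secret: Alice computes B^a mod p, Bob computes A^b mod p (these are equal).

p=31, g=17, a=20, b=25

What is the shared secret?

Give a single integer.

A = 17^20 mod 31  (bits of 20 = 10100)
  bit 0 = 1: r = r^2 * 17 mod 31 = 1^2 * 17 = 1*17 = 17
  bit 1 = 0: r = r^2 mod 31 = 17^2 = 10
  bit 2 = 1: r = r^2 * 17 mod 31 = 10^2 * 17 = 7*17 = 26
  bit 3 = 0: r = r^2 mod 31 = 26^2 = 25
  bit 4 = 0: r = r^2 mod 31 = 25^2 = 5
  -> A = 5
B = 17^25 mod 31  (bits of 25 = 11001)
  bit 0 = 1: r = r^2 * 17 mod 31 = 1^2 * 17 = 1*17 = 17
  bit 1 = 1: r = r^2 * 17 mod 31 = 17^2 * 17 = 10*17 = 15
  bit 2 = 0: r = r^2 mod 31 = 15^2 = 8
  bit 3 = 0: r = r^2 mod 31 = 8^2 = 2
  bit 4 = 1: r = r^2 * 17 mod 31 = 2^2 * 17 = 4*17 = 6
  -> B = 6
s = B^a = 6^20 mod 31  (bits of 20 = 10100)
  bit 0 = 1: r = r^2 * 6 mod 31 = 1^2 * 6 = 1*6 = 6
  bit 1 = 0: r = r^2 mod 31 = 6^2 = 5
  bit 2 = 1: r = r^2 * 6 mod 31 = 5^2 * 6 = 25*6 = 26
  bit 3 = 0: r = r^2 mod 31 = 26^2 = 25
  bit 4 = 0: r = r^2 mod 31 = 25^2 = 5
  -> s = B^a = 5

Answer: 5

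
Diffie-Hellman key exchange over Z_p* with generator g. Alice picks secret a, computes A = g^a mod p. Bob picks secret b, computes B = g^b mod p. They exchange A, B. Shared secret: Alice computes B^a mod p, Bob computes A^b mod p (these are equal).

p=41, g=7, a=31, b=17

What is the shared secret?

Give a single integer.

Answer: 17

Derivation:
A = 7^31 mod 41  (bits of 31 = 11111)
  bit 0 = 1: r = r^2 * 7 mod 41 = 1^2 * 7 = 1*7 = 7
  bit 1 = 1: r = r^2 * 7 mod 41 = 7^2 * 7 = 8*7 = 15
  bit 2 = 1: r = r^2 * 7 mod 41 = 15^2 * 7 = 20*7 = 17
  bit 3 = 1: r = r^2 * 7 mod 41 = 17^2 * 7 = 2*7 = 14
  bit 4 = 1: r = r^2 * 7 mod 41 = 14^2 * 7 = 32*7 = 19
  -> A = 19
B = 7^17 mod 41  (bits of 17 = 10001)
  bit 0 = 1: r = r^2 * 7 mod 41 = 1^2 * 7 = 1*7 = 7
  bit 1 = 0: r = r^2 mod 41 = 7^2 = 8
  bit 2 = 0: r = r^2 mod 41 = 8^2 = 23
  bit 3 = 0: r = r^2 mod 41 = 23^2 = 37
  bit 4 = 1: r = r^2 * 7 mod 41 = 37^2 * 7 = 16*7 = 30
  -> B = 30
s = B^a = 30^31 mod 41  (bits of 31 = 11111)
  bit 0 = 1: r = r^2 * 30 mod 41 = 1^2 * 30 = 1*30 = 30
  bit 1 = 1: r = r^2 * 30 mod 41 = 30^2 * 30 = 39*30 = 22
  bit 2 = 1: r = r^2 * 30 mod 41 = 22^2 * 30 = 33*30 = 6
  bit 3 = 1: r = r^2 * 30 mod 41 = 6^2 * 30 = 36*30 = 14
  bit 4 = 1: r = r^2 * 30 mod 41 = 14^2 * 30 = 32*30 = 17
  -> s = B^a = 17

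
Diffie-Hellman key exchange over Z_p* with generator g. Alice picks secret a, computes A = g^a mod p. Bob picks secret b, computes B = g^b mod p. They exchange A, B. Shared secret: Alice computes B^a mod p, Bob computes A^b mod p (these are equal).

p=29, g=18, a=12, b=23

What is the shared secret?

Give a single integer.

A = 18^12 mod 29  (bits of 12 = 1100)
  bit 0 = 1: r = r^2 * 18 mod 29 = 1^2 * 18 = 1*18 = 18
  bit 1 = 1: r = r^2 * 18 mod 29 = 18^2 * 18 = 5*18 = 3
  bit 2 = 0: r = r^2 mod 29 = 3^2 = 9
  bit 3 = 0: r = r^2 mod 29 = 9^2 = 23
  -> A = 23
B = 18^23 mod 29  (bits of 23 = 10111)
  bit 0 = 1: r = r^2 * 18 mod 29 = 1^2 * 18 = 1*18 = 18
  bit 1 = 0: r = r^2 mod 29 = 18^2 = 5
  bit 2 = 1: r = r^2 * 18 mod 29 = 5^2 * 18 = 25*18 = 15
  bit 3 = 1: r = r^2 * 18 mod 29 = 15^2 * 18 = 22*18 = 19
  bit 4 = 1: r = r^2 * 18 mod 29 = 19^2 * 18 = 13*18 = 2
  -> B = 2
s = B^a = 2^12 mod 29  (bits of 12 = 1100)
  bit 0 = 1: r = r^2 * 2 mod 29 = 1^2 * 2 = 1*2 = 2
  bit 1 = 1: r = r^2 * 2 mod 29 = 2^2 * 2 = 4*2 = 8
  bit 2 = 0: r = r^2 mod 29 = 8^2 = 6
  bit 3 = 0: r = r^2 mod 29 = 6^2 = 7
  -> s = B^a = 7

Answer: 7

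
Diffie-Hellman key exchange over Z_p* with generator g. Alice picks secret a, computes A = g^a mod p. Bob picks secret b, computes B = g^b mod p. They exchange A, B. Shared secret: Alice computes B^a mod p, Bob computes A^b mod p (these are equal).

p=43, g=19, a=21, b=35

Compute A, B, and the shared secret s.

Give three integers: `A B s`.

Answer: 42 7 42

Derivation:
A = 19^21 mod 43  (bits of 21 = 10101)
  bit 0 = 1: r = r^2 * 19 mod 43 = 1^2 * 19 = 1*19 = 19
  bit 1 = 0: r = r^2 mod 43 = 19^2 = 17
  bit 2 = 1: r = r^2 * 19 mod 43 = 17^2 * 19 = 31*19 = 30
  bit 3 = 0: r = r^2 mod 43 = 30^2 = 40
  bit 4 = 1: r = r^2 * 19 mod 43 = 40^2 * 19 = 9*19 = 42
  -> A = 42
B = 19^35 mod 43  (bits of 35 = 100011)
  bit 0 = 1: r = r^2 * 19 mod 43 = 1^2 * 19 = 1*19 = 19
  bit 1 = 0: r = r^2 mod 43 = 19^2 = 17
  bit 2 = 0: r = r^2 mod 43 = 17^2 = 31
  bit 3 = 0: r = r^2 mod 43 = 31^2 = 15
  bit 4 = 1: r = r^2 * 19 mod 43 = 15^2 * 19 = 10*19 = 18
  bit 5 = 1: r = r^2 * 19 mod 43 = 18^2 * 19 = 23*19 = 7
  -> B = 7
s = B^a = 7^21 mod 43  (bits of 21 = 10101)
  bit 0 = 1: r = r^2 * 7 mod 43 = 1^2 * 7 = 1*7 = 7
  bit 1 = 0: r = r^2 mod 43 = 7^2 = 6
  bit 2 = 1: r = r^2 * 7 mod 43 = 6^2 * 7 = 36*7 = 37
  bit 3 = 0: r = r^2 mod 43 = 37^2 = 36
  bit 4 = 1: r = r^2 * 7 mod 43 = 36^2 * 7 = 6*7 = 42
  -> s = B^a = 42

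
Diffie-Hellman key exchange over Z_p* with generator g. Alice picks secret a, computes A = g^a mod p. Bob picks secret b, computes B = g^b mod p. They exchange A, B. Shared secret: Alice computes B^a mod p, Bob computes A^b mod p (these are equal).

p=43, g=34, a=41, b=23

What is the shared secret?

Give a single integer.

A = 34^41 mod 43  (bits of 41 = 101001)
  bit 0 = 1: r = r^2 * 34 mod 43 = 1^2 * 34 = 1*34 = 34
  bit 1 = 0: r = r^2 mod 43 = 34^2 = 38
  bit 2 = 1: r = r^2 * 34 mod 43 = 38^2 * 34 = 25*34 = 33
  bit 3 = 0: r = r^2 mod 43 = 33^2 = 14
  bit 4 = 0: r = r^2 mod 43 = 14^2 = 24
  bit 5 = 1: r = r^2 * 34 mod 43 = 24^2 * 34 = 17*34 = 19
  -> A = 19
B = 34^23 mod 43  (bits of 23 = 10111)
  bit 0 = 1: r = r^2 * 34 mod 43 = 1^2 * 34 = 1*34 = 34
  bit 1 = 0: r = r^2 mod 43 = 34^2 = 38
  bit 2 = 1: r = r^2 * 34 mod 43 = 38^2 * 34 = 25*34 = 33
  bit 3 = 1: r = r^2 * 34 mod 43 = 33^2 * 34 = 14*34 = 3
  bit 4 = 1: r = r^2 * 34 mod 43 = 3^2 * 34 = 9*34 = 5
  -> B = 5
s = B^a = 5^41 mod 43  (bits of 41 = 101001)
  bit 0 = 1: r = r^2 * 5 mod 43 = 1^2 * 5 = 1*5 = 5
  bit 1 = 0: r = r^2 mod 43 = 5^2 = 25
  bit 2 = 1: r = r^2 * 5 mod 43 = 25^2 * 5 = 23*5 = 29
  bit 3 = 0: r = r^2 mod 43 = 29^2 = 24
  bit 4 = 0: r = r^2 mod 43 = 24^2 = 17
  bit 5 = 1: r = r^2 * 5 mod 43 = 17^2 * 5 = 31*5 = 26
  -> s = B^a = 26

Answer: 26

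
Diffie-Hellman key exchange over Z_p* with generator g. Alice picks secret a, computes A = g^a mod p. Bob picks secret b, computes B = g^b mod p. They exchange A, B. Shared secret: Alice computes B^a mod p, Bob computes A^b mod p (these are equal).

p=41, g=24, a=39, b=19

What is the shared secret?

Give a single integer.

A = 24^39 mod 41  (bits of 39 = 100111)
  bit 0 = 1: r = r^2 * 24 mod 41 = 1^2 * 24 = 1*24 = 24
  bit 1 = 0: r = r^2 mod 41 = 24^2 = 2
  bit 2 = 0: r = r^2 mod 41 = 2^2 = 4
  bit 3 = 1: r = r^2 * 24 mod 41 = 4^2 * 24 = 16*24 = 15
  bit 4 = 1: r = r^2 * 24 mod 41 = 15^2 * 24 = 20*24 = 29
  bit 5 = 1: r = r^2 * 24 mod 41 = 29^2 * 24 = 21*24 = 12
  -> A = 12
B = 24^19 mod 41  (bits of 19 = 10011)
  bit 0 = 1: r = r^2 * 24 mod 41 = 1^2 * 24 = 1*24 = 24
  bit 1 = 0: r = r^2 mod 41 = 24^2 = 2
  bit 2 = 0: r = r^2 mod 41 = 2^2 = 4
  bit 3 = 1: r = r^2 * 24 mod 41 = 4^2 * 24 = 16*24 = 15
  bit 4 = 1: r = r^2 * 24 mod 41 = 15^2 * 24 = 20*24 = 29
  -> B = 29
s = B^a = 29^39 mod 41  (bits of 39 = 100111)
  bit 0 = 1: r = r^2 * 29 mod 41 = 1^2 * 29 = 1*29 = 29
  bit 1 = 0: r = r^2 mod 41 = 29^2 = 21
  bit 2 = 0: r = r^2 mod 41 = 21^2 = 31
  bit 3 = 1: r = r^2 * 29 mod 41 = 31^2 * 29 = 18*29 = 30
  bit 4 = 1: r = r^2 * 29 mod 41 = 30^2 * 29 = 39*29 = 24
  bit 5 = 1: r = r^2 * 29 mod 41 = 24^2 * 29 = 2*29 = 17
  -> s = B^a = 17

Answer: 17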